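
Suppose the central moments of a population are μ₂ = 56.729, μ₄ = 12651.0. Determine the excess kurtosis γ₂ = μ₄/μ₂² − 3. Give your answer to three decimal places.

μ₂² = 56.729² = 3218.17944
μ₄/μ₂² = 12651.0 / 3218.17944 = 3.93110
γ₂ = 3.93110 − 3 ≈ 0.931

0.931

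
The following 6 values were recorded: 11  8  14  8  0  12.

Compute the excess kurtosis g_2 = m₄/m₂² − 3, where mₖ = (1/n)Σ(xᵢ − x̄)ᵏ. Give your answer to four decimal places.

x̄ = 8.8333
Σ(xᵢ − x̄)² = 120.8333 ⇒ m₂ = 20.13889
Σ(xᵢ − x̄)⁴ = 6924.4861 ⇒ m₄ = 1154.08102
m₂² = 405.57485
g_2 = m₄/m₂² − 3 = 2.84554 − 3 ≈ -0.1545

-0.1545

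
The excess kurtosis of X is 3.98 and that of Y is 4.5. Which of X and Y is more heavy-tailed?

Y

Higher excess kurtosis ⇒ heavier tails relative to the normal distribution.
3.98 vs 4.5: the larger is 4.5, so Y has heavier tails.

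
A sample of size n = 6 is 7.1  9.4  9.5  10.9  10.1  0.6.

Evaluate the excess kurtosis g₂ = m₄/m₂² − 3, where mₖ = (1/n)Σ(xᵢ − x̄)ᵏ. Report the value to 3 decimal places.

x̄ = 7.9333
Σ(xᵢ − x̄)² = 72.5733 ⇒ m₂ = 12.09556
Σ(xᵢ − x̄)⁴ = 3002.6806 ⇒ m₄ = 500.44676
m₂² = 146.30246
g₂ = m₄/m₂² − 3 = 3.42063 − 3 ≈ 0.421

0.421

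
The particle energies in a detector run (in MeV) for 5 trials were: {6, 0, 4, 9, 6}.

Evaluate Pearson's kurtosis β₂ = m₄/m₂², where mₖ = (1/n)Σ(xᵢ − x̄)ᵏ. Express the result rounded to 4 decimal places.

2.2831

x̄ = 5.0000
Σ(xᵢ − x̄)² = 44.0000 ⇒ m₂ = 8.80000
Σ(xᵢ − x̄)⁴ = 884.0000 ⇒ m₄ = 176.80000
m₂² = 77.44000
β₂ = m₄/m₂² = 176.80000 / 77.44000 ≈ 2.2831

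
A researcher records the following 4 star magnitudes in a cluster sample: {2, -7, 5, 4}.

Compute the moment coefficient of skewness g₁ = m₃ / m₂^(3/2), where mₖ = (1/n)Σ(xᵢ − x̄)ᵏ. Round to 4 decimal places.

-0.9838

x̄ = (2 - 7 + 5 + 4) / 4 = 1.0000
deviations (xᵢ − x̄): 1.0000, -8.0000, 4.0000, 3.0000
Σ(xᵢ − x̄)² = 90.0000 ⇒ m₂ = 90.0000/4 = 22.50000
Σ(xᵢ − x̄)³ = -420.0000 ⇒ m₃ = -420.0000/4 = -105.00000
m₂^(3/2) = 22.50000^(1.5) = 106.72687
g₁ = m₃ / m₂^(3/2) = -105.00000 / 106.72687 ≈ -0.9838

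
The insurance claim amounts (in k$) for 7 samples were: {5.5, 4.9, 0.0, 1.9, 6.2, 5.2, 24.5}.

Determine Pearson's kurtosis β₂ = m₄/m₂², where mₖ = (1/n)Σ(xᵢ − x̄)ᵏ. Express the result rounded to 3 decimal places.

x̄ = 6.8857
Σ(xᵢ − x̄)² = 391.7086 ⇒ m₂ = 55.95837
Σ(xᵢ − x̄)⁴ = 99156.5841 ⇒ m₄ = 14165.22630
m₂² = 3131.33888
β₂ = m₄/m₂² = 14165.22630 / 3131.33888 ≈ 4.524

4.524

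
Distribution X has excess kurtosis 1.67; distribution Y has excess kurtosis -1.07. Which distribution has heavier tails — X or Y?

X

Higher excess kurtosis ⇒ heavier tails relative to the normal distribution.
1.67 vs -1.07: the larger is 1.67, so X has heavier tails. (X is leptokurtic — heavier-than-normal tails; the other is platykurtic.)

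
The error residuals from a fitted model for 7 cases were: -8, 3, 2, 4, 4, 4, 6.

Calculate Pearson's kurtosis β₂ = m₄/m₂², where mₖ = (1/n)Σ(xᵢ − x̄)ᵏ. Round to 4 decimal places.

x̄ = 2.1429
Σ(xᵢ − x̄)² = 128.8571 ⇒ m₂ = 18.40816
Σ(xᵢ − x̄)⁴ = 10841.3586 ⇒ m₄ = 1548.76551
m₂² = 338.86047
β₂ = m₄/m₂² = 1548.76551 / 338.86047 ≈ 4.5705

4.5705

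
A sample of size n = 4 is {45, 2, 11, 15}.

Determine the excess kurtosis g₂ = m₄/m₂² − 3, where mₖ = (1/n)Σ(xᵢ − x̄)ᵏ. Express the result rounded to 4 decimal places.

x̄ = 18.2500
Σ(xᵢ − x̄)² = 1042.7500 ⇒ m₂ = 260.68750
Σ(xᵢ − x̄)⁴ = 584633.0781 ⇒ m₄ = 146158.26953
m₂² = 67957.97266
g₂ = m₄/m₂² − 3 = 2.15072 − 3 ≈ -0.8493

-0.8493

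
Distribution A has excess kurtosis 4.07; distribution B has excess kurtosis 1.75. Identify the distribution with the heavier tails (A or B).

Higher excess kurtosis ⇒ heavier tails relative to the normal distribution.
4.07 vs 1.75: the larger is 4.07, so A has heavier tails.

A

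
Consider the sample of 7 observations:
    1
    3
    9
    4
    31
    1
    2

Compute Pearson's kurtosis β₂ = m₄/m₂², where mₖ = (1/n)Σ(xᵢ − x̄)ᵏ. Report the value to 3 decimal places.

4.562

x̄ = 7.2857
Σ(xᵢ − x̄)² = 701.4286 ⇒ m₂ = 100.20408
Σ(xᵢ − x̄)⁴ = 320622.2682 ⇒ m₄ = 45803.18117
m₂² = 10040.85798
β₂ = m₄/m₂² = 45803.18117 / 10040.85798 ≈ 4.562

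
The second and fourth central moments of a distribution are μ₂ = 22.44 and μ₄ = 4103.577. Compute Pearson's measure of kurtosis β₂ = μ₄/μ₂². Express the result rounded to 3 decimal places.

μ₂² = 22.44² = 503.55360
μ₄/μ₂² = 4103.577 / 503.55360 = 8.14924
β₂ ≈ 8.149

8.149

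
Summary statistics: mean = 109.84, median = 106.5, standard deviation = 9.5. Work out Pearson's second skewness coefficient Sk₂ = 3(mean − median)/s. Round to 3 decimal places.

1.055

Sk₂ = 3(109.84 − 106.5) / 9.5 = 3 × 3.3400 / 9.5
    = 10.0200 / 9.5 ≈ 1.055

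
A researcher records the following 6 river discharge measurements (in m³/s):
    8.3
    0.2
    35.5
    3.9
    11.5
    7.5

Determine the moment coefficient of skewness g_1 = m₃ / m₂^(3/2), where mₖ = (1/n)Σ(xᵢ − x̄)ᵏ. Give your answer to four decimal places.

1.4060

x̄ = (8.3 + 0.2 + 35.5 + 3.9 + 11.5 + 7.5) / 6 = 11.1500
deviations (xᵢ − x̄): -2.8500, -10.9500, 24.3500, -7.2500, 0.3500, -3.6500
Σ(xᵢ − x̄)² = 786.9550 ⇒ m₂ = 786.9550/6 = 131.15917
Σ(xᵢ − x̄)³ = 12671.9190 ⇒ m₃ = 12671.9190/6 = 2111.98650
m₂^(3/2) = 131.15917^(1.5) = 1502.09698
g_1 = m₃ / m₂^(3/2) = 2111.98650 / 1502.09698 ≈ 1.4060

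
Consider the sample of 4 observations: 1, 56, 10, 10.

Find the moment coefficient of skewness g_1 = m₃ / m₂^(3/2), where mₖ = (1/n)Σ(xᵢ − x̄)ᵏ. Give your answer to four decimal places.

x̄ = (1 + 56 + 10 + 10) / 4 = 19.2500
deviations (xᵢ − x̄): -18.2500, 36.7500, -9.2500, -9.2500
Σ(xᵢ − x̄)² = 1854.7500 ⇒ m₂ = 1854.7500/4 = 463.68750
Σ(xᵢ − x̄)³ = 41971.8750 ⇒ m₃ = 41971.8750/4 = 10492.96875
m₂^(3/2) = 463.68750^(1.5) = 9984.77040
g_1 = m₃ / m₂^(3/2) = 10492.96875 / 9984.77040 ≈ 1.0509

1.0509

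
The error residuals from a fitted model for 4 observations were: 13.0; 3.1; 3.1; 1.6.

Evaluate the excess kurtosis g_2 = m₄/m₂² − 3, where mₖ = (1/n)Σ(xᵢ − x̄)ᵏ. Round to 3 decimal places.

x̄ = 5.2000
Σ(xᵢ − x̄)² = 82.6200 ⇒ m₂ = 20.65500
Σ(xᵢ − x̄)⁴ = 3908.3634 ⇒ m₄ = 977.09085
m₂² = 426.62903
g_2 = m₄/m₂² − 3 = 2.29026 − 3 ≈ -0.710

-0.710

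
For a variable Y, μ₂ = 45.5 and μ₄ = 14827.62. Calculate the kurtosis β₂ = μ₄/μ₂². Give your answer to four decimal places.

μ₂² = 45.5² = 2070.25000
μ₄/μ₂² = 14827.62 / 2070.25000 = 7.16224
β₂ ≈ 7.1622

7.1622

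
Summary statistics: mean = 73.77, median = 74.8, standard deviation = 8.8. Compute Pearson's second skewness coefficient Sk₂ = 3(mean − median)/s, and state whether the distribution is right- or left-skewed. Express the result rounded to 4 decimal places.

Sk₂ = 3(73.77 − 74.8) / 8.8 = 3 × -1.0300 / 8.8
    = -3.0900 / 8.8 ≈ -0.3511
Sk₂ < 0 ⇒ mean < median ⇒ left-skewed (negative skew).

-0.3511, left-skewed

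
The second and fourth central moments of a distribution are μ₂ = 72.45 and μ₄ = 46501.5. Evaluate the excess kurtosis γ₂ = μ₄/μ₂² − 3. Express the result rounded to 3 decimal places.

5.859

μ₂² = 72.45² = 5249.00250
μ₄/μ₂² = 46501.5 / 5249.00250 = 8.85911
γ₂ = 8.85911 − 3 ≈ 5.859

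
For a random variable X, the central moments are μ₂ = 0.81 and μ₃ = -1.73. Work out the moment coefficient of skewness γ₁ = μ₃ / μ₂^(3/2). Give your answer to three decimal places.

σ = √μ₂ = √0.81 = 0.90000
σ³ = μ₂^(3/2) = 0.72900
γ₁ = μ₃/σ³ = -1.73 / 0.72900 ≈ -2.373

-2.373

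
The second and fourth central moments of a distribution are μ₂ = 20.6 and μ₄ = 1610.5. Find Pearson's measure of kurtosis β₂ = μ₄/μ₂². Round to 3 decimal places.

3.795

μ₂² = 20.6² = 424.36000
μ₄/μ₂² = 1610.5 / 424.36000 = 3.79513
β₂ ≈ 3.795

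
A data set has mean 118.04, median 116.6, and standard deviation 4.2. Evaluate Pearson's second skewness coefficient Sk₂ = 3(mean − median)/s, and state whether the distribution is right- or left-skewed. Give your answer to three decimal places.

1.029, right-skewed

Sk₂ = 3(118.04 − 116.6) / 4.2 = 3 × 1.4400 / 4.2
    = 4.3200 / 4.2 ≈ 1.029
Sk₂ > 0 ⇒ mean > median ⇒ right-skewed (positive skew).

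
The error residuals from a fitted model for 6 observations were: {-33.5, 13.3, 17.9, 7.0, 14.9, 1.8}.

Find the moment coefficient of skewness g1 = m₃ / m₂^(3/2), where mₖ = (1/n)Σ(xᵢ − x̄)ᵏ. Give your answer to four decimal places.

-1.4406

x̄ = (-33.5 + 13.3 + 17.9 + 7.0 + 14.9 + 1.8) / 6 = 3.5667
deviations (xᵢ − x̄): -37.0667, 9.7333, 14.3333, 3.4333, 11.3333, -1.7667
Σ(xᵢ − x̄)² = 1817.4733 ⇒ m₂ = 1817.4733/6 = 302.91222
Σ(xᵢ − x̄)³ = -45569.8144 ⇒ m₃ = -45569.8144/6 = -7594.96907
m₂^(3/2) = 302.91222^(1.5) = 5271.99750
g1 = m₃ / m₂^(3/2) = -7594.96907 / 5271.99750 ≈ -1.4406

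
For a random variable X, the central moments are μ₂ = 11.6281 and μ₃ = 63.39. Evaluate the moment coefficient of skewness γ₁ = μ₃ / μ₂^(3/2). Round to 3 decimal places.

σ = √μ₂ = √11.6281 = 3.41000
σ³ = μ₂^(3/2) = 39.65182
γ₁ = μ₃/σ³ = 63.39 / 39.65182 ≈ 1.599

1.599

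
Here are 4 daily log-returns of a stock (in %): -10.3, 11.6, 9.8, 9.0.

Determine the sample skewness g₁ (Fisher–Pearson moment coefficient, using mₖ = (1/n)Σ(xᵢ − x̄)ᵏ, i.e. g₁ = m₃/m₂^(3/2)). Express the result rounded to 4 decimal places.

x̄ = (-10.3 + 11.6 + 9.8 + 9.0) / 4 = 5.0250
deviations (xᵢ − x̄): -15.3250, 6.5750, 4.7750, 3.9750
Σ(xᵢ − x̄)² = 316.6875 ⇒ m₂ = 316.6875/4 = 79.17188
Σ(xᵢ − x̄)³ = -3143.2406 ⇒ m₃ = -3143.2406/4 = -785.81016
m₂^(3/2) = 79.17188^(1.5) = 704.46009
g₁ = m₃ / m₂^(3/2) = -785.81016 / 704.46009 ≈ -1.1155

-1.1155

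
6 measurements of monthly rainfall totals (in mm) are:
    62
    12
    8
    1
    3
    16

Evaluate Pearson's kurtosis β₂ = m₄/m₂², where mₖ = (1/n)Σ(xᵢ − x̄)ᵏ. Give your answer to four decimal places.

3.7847

x̄ = 17.0000
Σ(xᵢ − x̄)² = 2584.0000 ⇒ m₂ = 430.66667
Σ(xᵢ − x̄)⁴ = 4211764.0000 ⇒ m₄ = 701960.66667
m₂² = 185473.77778
β₂ = m₄/m₂² = 701960.66667 / 185473.77778 ≈ 3.7847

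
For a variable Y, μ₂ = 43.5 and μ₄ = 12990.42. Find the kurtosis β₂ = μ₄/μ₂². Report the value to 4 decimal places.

μ₂² = 43.5² = 1892.25000
μ₄/μ₂² = 12990.42 / 1892.25000 = 6.86507
β₂ ≈ 6.8651

6.8651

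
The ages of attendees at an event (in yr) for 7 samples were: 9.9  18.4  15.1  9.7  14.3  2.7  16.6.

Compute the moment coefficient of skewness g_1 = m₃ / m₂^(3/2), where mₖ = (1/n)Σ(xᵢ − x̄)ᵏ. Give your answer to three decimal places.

-0.731

x̄ = (9.9 + 18.4 + 15.1 + 9.7 + 14.3 + 2.7 + 16.6) / 7 = 12.3857
deviations (xᵢ − x̄): -2.4857, 6.0143, 2.7143, -2.6857, 1.9143, -9.6857, 4.2143
Σ(xᵢ − x̄)² = 172.1686 ⇒ m₂ = 172.1686/7 = 24.59551
Σ(xᵢ − x̄)³ = -623.9723 ⇒ m₃ = -623.9723/7 = -89.13890
m₂^(3/2) = 24.59551^(1.5) = 121.97863
g_1 = m₃ / m₂^(3/2) = -89.13890 / 121.97863 ≈ -0.731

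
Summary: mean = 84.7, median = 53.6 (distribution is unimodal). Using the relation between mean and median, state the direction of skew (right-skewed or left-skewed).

right-skewed

mean − median = 84.7 − 53.6 = 31.1
mean > median ⇒ the longer tail is on the right ⇒ right-skewed (positively skewed).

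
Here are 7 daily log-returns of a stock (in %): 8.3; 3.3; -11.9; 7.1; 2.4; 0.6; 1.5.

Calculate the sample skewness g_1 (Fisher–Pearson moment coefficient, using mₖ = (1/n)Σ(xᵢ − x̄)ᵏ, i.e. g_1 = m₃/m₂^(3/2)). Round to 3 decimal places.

x̄ = (8.3 + 3.3 - 11.9 + 7.1 + 2.4 + 0.6 + 1.5) / 7 = 1.6143
deviations (xᵢ − x̄): 6.6857, 1.6857, -13.5143, 5.4857, 0.7857, -1.0143, -0.1143
Σ(xᵢ − x̄)² = 261.9286 ⇒ m₂ = 261.9286/7 = 37.41837
Σ(xᵢ − x̄)³ = -2000.0385 ⇒ m₃ = -2000.0385/7 = -285.71979
m₂^(3/2) = 37.41837^(1.5) = 228.89023
g_1 = m₃ / m₂^(3/2) = -285.71979 / 228.89023 ≈ -1.248

-1.248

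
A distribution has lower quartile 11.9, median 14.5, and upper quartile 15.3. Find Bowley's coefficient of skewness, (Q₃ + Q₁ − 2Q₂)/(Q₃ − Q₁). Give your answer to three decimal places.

numerator: Q₃ + Q₁ − 2Q₂ = 15.3 + 11.9 − 2×14.5 = -1.8000
denominator: Q₃ − Q₁ = 15.3 − 11.9 = 3.4000
Bowley skewness = -1.8000 / 3.4000 ≈ -0.529

-0.529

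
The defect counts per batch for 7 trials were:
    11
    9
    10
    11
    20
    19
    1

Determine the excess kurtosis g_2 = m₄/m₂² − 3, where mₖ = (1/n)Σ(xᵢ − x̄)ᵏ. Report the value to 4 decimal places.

x̄ = 11.5714
Σ(xᵢ − x̄)² = 247.7143 ⇒ m₂ = 35.38776
Σ(xᵢ − x̄)⁴ = 20631.2711 ⇒ m₄ = 2947.32445
m₂² = 1252.29321
g_2 = m₄/m₂² − 3 = 2.35354 − 3 ≈ -0.6465

-0.6465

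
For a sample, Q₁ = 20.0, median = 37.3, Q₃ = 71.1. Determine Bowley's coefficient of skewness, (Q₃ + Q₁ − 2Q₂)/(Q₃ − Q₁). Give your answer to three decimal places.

numerator: Q₃ + Q₁ − 2Q₂ = 71.1 + 20.0 − 2×37.3 = 16.5000
denominator: Q₃ − Q₁ = 71.1 − 20.0 = 51.1000
Bowley skewness = 16.5000 / 51.1000 ≈ 0.323

0.323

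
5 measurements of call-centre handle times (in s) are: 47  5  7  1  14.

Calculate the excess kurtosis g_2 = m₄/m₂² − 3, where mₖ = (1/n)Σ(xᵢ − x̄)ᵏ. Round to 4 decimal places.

x̄ = 14.8000
Σ(xᵢ − x̄)² = 1384.8000 ⇒ m₂ = 276.96000
Σ(xᵢ − x̄)⁴ = 1124230.1760 ⇒ m₄ = 224846.03520
m₂² = 76706.84160
g_2 = m₄/m₂² − 3 = 2.93124 − 3 ≈ -0.0688

-0.0688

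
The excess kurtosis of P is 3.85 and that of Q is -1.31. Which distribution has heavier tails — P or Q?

P

Higher excess kurtosis ⇒ heavier tails relative to the normal distribution.
3.85 vs -1.31: the larger is 3.85, so P has heavier tails. (P is leptokurtic — heavier-than-normal tails; the other is platykurtic.)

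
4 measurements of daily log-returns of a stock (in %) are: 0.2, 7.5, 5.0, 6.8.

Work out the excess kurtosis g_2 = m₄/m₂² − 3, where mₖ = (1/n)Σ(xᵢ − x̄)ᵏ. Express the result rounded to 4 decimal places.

x̄ = 4.8750
Σ(xᵢ − x̄)² = 32.4675 ⇒ m₂ = 8.11688
Σ(xᵢ − x̄)⁴ = 538.8810 ⇒ m₄ = 134.72024
m₂² = 65.88366
g_2 = m₄/m₂² − 3 = 2.04482 − 3 ≈ -0.9552

-0.9552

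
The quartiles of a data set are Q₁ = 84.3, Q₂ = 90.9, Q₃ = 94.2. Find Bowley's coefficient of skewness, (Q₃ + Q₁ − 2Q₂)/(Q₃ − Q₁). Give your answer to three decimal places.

-0.333

numerator: Q₃ + Q₁ − 2Q₂ = 94.2 + 84.3 − 2×90.9 = -3.3000
denominator: Q₃ − Q₁ = 94.2 − 84.3 = 9.9000
Bowley skewness = -3.3000 / 9.9000 ≈ -0.333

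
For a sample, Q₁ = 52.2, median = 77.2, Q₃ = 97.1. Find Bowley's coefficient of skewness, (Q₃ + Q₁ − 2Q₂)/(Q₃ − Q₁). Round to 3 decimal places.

-0.114

numerator: Q₃ + Q₁ − 2Q₂ = 97.1 + 52.2 − 2×77.2 = -5.1000
denominator: Q₃ − Q₁ = 97.1 − 52.2 = 44.9000
Bowley skewness = -5.1000 / 44.9000 ≈ -0.114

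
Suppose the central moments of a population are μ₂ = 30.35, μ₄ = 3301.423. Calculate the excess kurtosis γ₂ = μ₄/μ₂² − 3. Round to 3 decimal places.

0.584

μ₂² = 30.35² = 921.12250
μ₄/μ₂² = 3301.423 / 921.12250 = 3.58413
γ₂ = 3.58413 − 3 ≈ 0.584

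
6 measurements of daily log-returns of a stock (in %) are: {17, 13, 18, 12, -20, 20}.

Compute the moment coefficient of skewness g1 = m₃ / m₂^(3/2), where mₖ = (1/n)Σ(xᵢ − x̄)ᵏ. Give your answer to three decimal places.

x̄ = (17 + 13 + 18 + 12 - 20 + 20) / 6 = 10.0000
deviations (xᵢ − x̄): 7.0000, 3.0000, 8.0000, 2.0000, -30.0000, 10.0000
Σ(xᵢ − x̄)² = 1126.0000 ⇒ m₂ = 1126.0000/6 = 187.66667
Σ(xᵢ − x̄)³ = -25110.0000 ⇒ m₃ = -25110.0000/6 = -4185.00000
m₂^(3/2) = 187.66667^(1.5) = 2570.87351
g1 = m₃ / m₂^(3/2) = -4185.00000 / 2570.87351 ≈ -1.628

-1.628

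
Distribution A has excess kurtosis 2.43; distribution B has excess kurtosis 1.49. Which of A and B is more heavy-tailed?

Higher excess kurtosis ⇒ heavier tails relative to the normal distribution.
2.43 vs 1.49: the larger is 2.43, so A has heavier tails.

A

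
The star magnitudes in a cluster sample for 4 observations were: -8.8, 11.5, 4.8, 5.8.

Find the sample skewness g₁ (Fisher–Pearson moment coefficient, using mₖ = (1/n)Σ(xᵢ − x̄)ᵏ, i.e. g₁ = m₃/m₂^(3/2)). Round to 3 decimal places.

x̄ = (-8.8 + 11.5 + 4.8 + 5.8) / 4 = 3.3250
deviations (xᵢ − x̄): -12.1250, 8.1750, 1.4750, 2.4750
Σ(xᵢ − x̄)² = 222.1475 ⇒ m₂ = 222.1475/4 = 55.53688
Σ(xᵢ − x̄)³ = -1217.8541 ⇒ m₃ = -1217.8541/4 = -304.46353
m₂^(3/2) = 55.53688^(1.5) = 413.87783
g₁ = m₃ / m₂^(3/2) = -304.46353 / 413.87783 ≈ -0.736

-0.736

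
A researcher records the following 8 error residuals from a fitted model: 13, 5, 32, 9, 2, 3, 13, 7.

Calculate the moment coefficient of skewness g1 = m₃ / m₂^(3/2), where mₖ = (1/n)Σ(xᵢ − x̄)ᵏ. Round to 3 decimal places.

x̄ = (13 + 5 + 32 + 9 + 2 + 3 + 13 + 7) / 8 = 10.5000
deviations (xᵢ − x̄): 2.5000, -5.5000, 21.5000, -1.5000, -8.5000, -7.5000, 2.5000, -3.5000
Σ(xᵢ − x̄)² = 648.0000 ⇒ m₂ = 648.0000/8 = 81.00000
Σ(xᵢ − x̄)³ = 8721.0000 ⇒ m₃ = 8721.0000/8 = 1090.12500
m₂^(3/2) = 81.00000^(1.5) = 729.00000
g1 = m₃ / m₂^(3/2) = 1090.12500 / 729.00000 ≈ 1.495

1.495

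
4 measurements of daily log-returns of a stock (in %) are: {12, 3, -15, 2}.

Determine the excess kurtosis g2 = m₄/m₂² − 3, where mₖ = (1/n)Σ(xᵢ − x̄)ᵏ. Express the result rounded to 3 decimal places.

x̄ = 0.5000
Σ(xᵢ − x̄)² = 381.0000 ⇒ m₂ = 95.25000
Σ(xᵢ − x̄)⁴ = 75254.2500 ⇒ m₄ = 18813.56250
m₂² = 9072.56250
g2 = m₄/m₂² − 3 = 2.07368 − 3 ≈ -0.926

-0.926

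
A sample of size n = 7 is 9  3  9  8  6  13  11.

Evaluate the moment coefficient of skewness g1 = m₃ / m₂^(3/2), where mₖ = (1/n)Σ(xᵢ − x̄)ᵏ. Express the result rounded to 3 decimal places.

-0.320

x̄ = (9 + 3 + 9 + 8 + 6 + 13 + 11) / 7 = 8.4286
deviations (xᵢ − x̄): 0.5714, -5.4286, 0.5714, -0.4286, -2.4286, 4.5714, 2.5714
Σ(xᵢ − x̄)² = 63.7143 ⇒ m₂ = 63.7143/7 = 9.10204
Σ(xᵢ − x̄)³ = -61.4694 ⇒ m₃ = -61.4694/7 = -8.78134
m₂^(3/2) = 9.10204^(1.5) = 27.46048
g1 = m₃ / m₂^(3/2) = -8.78134 / 27.46048 ≈ -0.320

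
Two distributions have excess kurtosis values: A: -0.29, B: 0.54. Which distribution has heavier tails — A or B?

B

Higher excess kurtosis ⇒ heavier tails relative to the normal distribution.
-0.29 vs 0.54: the larger is 0.54, so B has heavier tails. (B is leptokurtic — heavier-than-normal tails; the other is platykurtic.)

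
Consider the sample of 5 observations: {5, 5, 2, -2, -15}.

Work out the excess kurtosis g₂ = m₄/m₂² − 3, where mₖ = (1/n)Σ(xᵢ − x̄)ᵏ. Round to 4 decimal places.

x̄ = -1.0000
Σ(xᵢ − x̄)² = 278.0000 ⇒ m₂ = 55.60000
Σ(xᵢ − x̄)⁴ = 41090.0000 ⇒ m₄ = 8218.00000
m₂² = 3091.36000
g₂ = m₄/m₂² − 3 = 2.65838 − 3 ≈ -0.3416

-0.3416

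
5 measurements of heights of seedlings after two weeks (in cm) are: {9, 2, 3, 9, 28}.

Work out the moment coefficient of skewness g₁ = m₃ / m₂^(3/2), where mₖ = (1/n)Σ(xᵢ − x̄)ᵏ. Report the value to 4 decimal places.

1.1462

x̄ = (9 + 2 + 3 + 9 + 28) / 5 = 10.2000
deviations (xᵢ − x̄): -1.2000, -8.2000, -7.2000, -1.2000, 17.8000
Σ(xᵢ − x̄)² = 438.8000 ⇒ m₂ = 438.8000/5 = 87.76000
Σ(xᵢ − x̄)³ = 4711.6800 ⇒ m₃ = 4711.6800/5 = 942.33600
m₂^(3/2) = 87.76000^(1.5) = 822.13838
g₁ = m₃ / m₂^(3/2) = 942.33600 / 822.13838 ≈ 1.1462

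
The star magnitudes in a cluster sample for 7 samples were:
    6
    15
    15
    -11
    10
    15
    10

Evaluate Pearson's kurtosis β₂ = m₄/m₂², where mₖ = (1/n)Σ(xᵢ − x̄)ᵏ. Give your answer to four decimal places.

3.9670

x̄ = 8.5714
Σ(xᵢ − x̄)² = 517.7143 ⇒ m₂ = 73.95918
Σ(xᵢ − x̄)⁴ = 151895.9650 ⇒ m₄ = 21699.42357
m₂² = 5469.96085
β₂ = m₄/m₂² = 21699.42357 / 5469.96085 ≈ 3.9670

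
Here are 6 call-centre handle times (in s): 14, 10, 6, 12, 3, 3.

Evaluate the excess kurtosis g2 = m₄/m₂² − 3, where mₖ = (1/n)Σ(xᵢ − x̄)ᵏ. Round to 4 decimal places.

x̄ = 8.0000
Σ(xᵢ − x̄)² = 110.0000 ⇒ m₂ = 18.33333
Σ(xᵢ − x̄)⁴ = 2834.0000 ⇒ m₄ = 472.33333
m₂² = 336.11111
g2 = m₄/m₂² − 3 = 1.40529 − 3 ≈ -1.5947

-1.5947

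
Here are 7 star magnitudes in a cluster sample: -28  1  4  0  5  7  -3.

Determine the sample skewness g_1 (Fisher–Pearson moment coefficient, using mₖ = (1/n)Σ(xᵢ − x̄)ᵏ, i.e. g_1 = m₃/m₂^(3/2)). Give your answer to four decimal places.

x̄ = (-28 + 1 + 4 + 0 + 5 + 7 - 3) / 7 = -2.0000
deviations (xᵢ − x̄): -26.0000, 3.0000, 6.0000, 2.0000, 7.0000, 9.0000, -1.0000
Σ(xᵢ − x̄)² = 856.0000 ⇒ m₂ = 856.0000/7 = 122.28571
Σ(xᵢ − x̄)³ = -16254.0000 ⇒ m₃ = -16254.0000/7 = -2322.00000
m₂^(3/2) = 122.28571^(1.5) = 1352.27054
g_1 = m₃ / m₂^(3/2) = -2322.00000 / 1352.27054 ≈ -1.7171

-1.7171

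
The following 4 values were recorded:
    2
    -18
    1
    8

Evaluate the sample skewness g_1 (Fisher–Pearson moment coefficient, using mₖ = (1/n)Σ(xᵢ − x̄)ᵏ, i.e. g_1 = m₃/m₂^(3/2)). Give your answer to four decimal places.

x̄ = (2 - 18 + 1 + 8) / 4 = -1.7500
deviations (xᵢ − x̄): 3.7500, -16.2500, 2.7500, 9.7500
Σ(xᵢ − x̄)² = 380.7500 ⇒ m₂ = 380.7500/4 = 95.18750
Σ(xᵢ − x̄)³ = -3290.6250 ⇒ m₃ = -3290.6250/4 = -822.65625
m₂^(3/2) = 95.18750^(1.5) = 928.68810
g_1 = m₃ / m₂^(3/2) = -822.65625 / 928.68810 ≈ -0.8858

-0.8858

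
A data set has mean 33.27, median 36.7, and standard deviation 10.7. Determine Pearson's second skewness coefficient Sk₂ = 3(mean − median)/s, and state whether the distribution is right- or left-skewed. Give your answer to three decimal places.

-0.962, left-skewed

Sk₂ = 3(33.27 − 36.7) / 10.7 = 3 × -3.4300 / 10.7
    = -10.2900 / 10.7 ≈ -0.962
Sk₂ < 0 ⇒ mean < median ⇒ left-skewed (negative skew).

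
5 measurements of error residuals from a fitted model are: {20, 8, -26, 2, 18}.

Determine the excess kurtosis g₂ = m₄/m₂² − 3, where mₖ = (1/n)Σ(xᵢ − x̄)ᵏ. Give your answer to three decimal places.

-0.480

x̄ = 4.4000
Σ(xᵢ − x̄)² = 1371.2000 ⇒ m₂ = 274.24000
Σ(xᵢ − x̄)⁴ = 947707.1360 ⇒ m₄ = 189541.42720
m₂² = 75207.57760
g₂ = m₄/m₂² − 3 = 2.52024 − 3 ≈ -0.480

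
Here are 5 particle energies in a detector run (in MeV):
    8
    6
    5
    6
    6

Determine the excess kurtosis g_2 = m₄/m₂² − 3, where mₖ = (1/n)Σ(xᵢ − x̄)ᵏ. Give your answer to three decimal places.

x̄ = 6.2000
Σ(xᵢ − x̄)² = 4.8000 ⇒ m₂ = 0.96000
Σ(xᵢ − x̄)⁴ = 12.5760 ⇒ m₄ = 2.51520
m₂² = 0.92160
g_2 = m₄/m₂² − 3 = 2.72917 − 3 ≈ -0.271

-0.271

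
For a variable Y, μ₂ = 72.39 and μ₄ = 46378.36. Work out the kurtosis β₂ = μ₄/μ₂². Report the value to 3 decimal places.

8.850

μ₂² = 72.39² = 5240.31210
μ₄/μ₂² = 46378.36 / 5240.31210 = 8.85030
β₂ ≈ 8.850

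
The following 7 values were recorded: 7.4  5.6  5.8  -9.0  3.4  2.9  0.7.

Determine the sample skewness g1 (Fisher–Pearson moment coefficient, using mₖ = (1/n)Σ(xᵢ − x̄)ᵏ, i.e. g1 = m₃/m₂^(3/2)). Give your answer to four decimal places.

x̄ = (7.4 + 5.6 + 5.8 - 9.0 + 3.4 + 2.9 + 0.7) / 7 = 2.4000
deviations (xᵢ − x̄): 5.0000, 3.2000, 3.4000, -11.4000, 1.0000, 0.5000, -1.7000
Σ(xᵢ − x̄)² = 180.9000 ⇒ m₂ = 180.9000/7 = 25.84286
Σ(xᵢ − x̄)³ = -1288.2600 ⇒ m₃ = -1288.2600/7 = -184.03714
m₂^(3/2) = 25.84286^(1.5) = 131.37441
g1 = m₃ / m₂^(3/2) = -184.03714 / 131.37441 ≈ -1.4009

-1.4009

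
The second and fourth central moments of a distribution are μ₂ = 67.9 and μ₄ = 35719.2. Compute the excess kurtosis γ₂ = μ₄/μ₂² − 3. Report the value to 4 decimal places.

4.7475

μ₂² = 67.9² = 4610.41000
μ₄/μ₂² = 35719.2 / 4610.41000 = 7.74751
γ₂ = 7.74751 − 3 ≈ 4.7475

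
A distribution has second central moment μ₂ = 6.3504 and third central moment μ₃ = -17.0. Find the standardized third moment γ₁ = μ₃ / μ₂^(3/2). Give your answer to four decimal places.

-1.0623

σ = √μ₂ = √6.3504 = 2.52000
σ³ = μ₂^(3/2) = 16.00301
γ₁ = μ₃/σ³ = -17.0 / 16.00301 ≈ -1.0623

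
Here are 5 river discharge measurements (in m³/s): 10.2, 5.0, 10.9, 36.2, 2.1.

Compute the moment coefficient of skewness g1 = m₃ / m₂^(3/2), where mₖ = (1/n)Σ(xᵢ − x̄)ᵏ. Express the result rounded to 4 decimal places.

x̄ = (10.2 + 5.0 + 10.9 + 36.2 + 2.1) / 5 = 12.8800
deviations (xᵢ − x̄): -2.6800, -7.8800, -1.9800, 23.3200, -10.7800
Σ(xᵢ − x̄)² = 733.2280 ⇒ m₂ = 733.2280/5 = 146.64560
Σ(xᵢ − x̄)³ = 10912.8967 ⇒ m₃ = 10912.8967/5 = 2182.57934
m₂^(3/2) = 146.64560^(1.5) = 1775.83886
g1 = m₃ / m₂^(3/2) = 2182.57934 / 1775.83886 ≈ 1.2290

1.2290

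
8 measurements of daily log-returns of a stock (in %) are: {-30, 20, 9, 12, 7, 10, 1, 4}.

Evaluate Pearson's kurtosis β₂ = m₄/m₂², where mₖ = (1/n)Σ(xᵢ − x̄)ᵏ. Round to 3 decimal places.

4.717

x̄ = 4.1250
Σ(xᵢ − x̄)² = 1554.8750 ⇒ m₂ = 194.35938
Σ(xᵢ − x̄)⁴ = 1425374.2754 ⇒ m₄ = 178171.78442
m₂² = 37775.56665
β₂ = m₄/m₂² = 178171.78442 / 37775.56665 ≈ 4.717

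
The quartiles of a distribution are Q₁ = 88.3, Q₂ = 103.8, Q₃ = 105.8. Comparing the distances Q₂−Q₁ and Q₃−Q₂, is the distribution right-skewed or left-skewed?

Q₂ − Q₁ = 15.5;  Q₃ − Q₂ = 2.0
Q₂ − Q₁ > Q₃ − Q₂ ⇒ the lower half is more spread out ⇒ left-skewed.

left-skewed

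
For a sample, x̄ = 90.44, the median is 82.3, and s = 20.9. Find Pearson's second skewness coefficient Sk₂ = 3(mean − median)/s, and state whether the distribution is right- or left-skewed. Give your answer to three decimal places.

Sk₂ = 3(90.44 − 82.3) / 20.9 = 3 × 8.1400 / 20.9
    = 24.4200 / 20.9 ≈ 1.168
Sk₂ > 0 ⇒ mean > median ⇒ right-skewed (positive skew).

1.168, right-skewed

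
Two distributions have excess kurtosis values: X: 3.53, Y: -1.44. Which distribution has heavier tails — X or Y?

Higher excess kurtosis ⇒ heavier tails relative to the normal distribution.
3.53 vs -1.44: the larger is 3.53, so X has heavier tails. (X is leptokurtic — heavier-than-normal tails; the other is platykurtic.)

X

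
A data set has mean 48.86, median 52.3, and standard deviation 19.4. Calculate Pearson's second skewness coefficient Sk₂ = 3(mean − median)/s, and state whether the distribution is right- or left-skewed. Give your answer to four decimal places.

-0.5320, left-skewed

Sk₂ = 3(48.86 − 52.3) / 19.4 = 3 × -3.4400 / 19.4
    = -10.3200 / 19.4 ≈ -0.5320
Sk₂ < 0 ⇒ mean < median ⇒ left-skewed (negative skew).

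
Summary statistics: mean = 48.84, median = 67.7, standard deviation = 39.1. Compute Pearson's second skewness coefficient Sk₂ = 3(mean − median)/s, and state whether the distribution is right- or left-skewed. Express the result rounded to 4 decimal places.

Sk₂ = 3(48.84 − 67.7) / 39.1 = 3 × -18.8600 / 39.1
    = -56.5800 / 39.1 ≈ -1.4471
Sk₂ < 0 ⇒ mean < median ⇒ left-skewed (negative skew).

-1.4471, left-skewed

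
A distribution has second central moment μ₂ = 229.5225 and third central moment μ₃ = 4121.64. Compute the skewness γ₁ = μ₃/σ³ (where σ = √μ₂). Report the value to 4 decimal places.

σ = √μ₂ = √229.5225 = 15.15000
σ³ = μ₂^(3/2) = 3477.26588
γ₁ = μ₃/σ³ = 4121.64 / 3477.26588 ≈ 1.1853

1.1853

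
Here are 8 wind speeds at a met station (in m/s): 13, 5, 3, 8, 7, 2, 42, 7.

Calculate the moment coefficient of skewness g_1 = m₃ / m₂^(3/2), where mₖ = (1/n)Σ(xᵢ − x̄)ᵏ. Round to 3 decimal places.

x̄ = (13 + 5 + 3 + 8 + 7 + 2 + 42 + 7) / 8 = 10.8750
deviations (xᵢ − x̄): 2.1250, -5.8750, -7.8750, -2.8750, -3.8750, -8.8750, 31.1250, -3.8750
Σ(xᵢ − x̄)² = 1186.8750 ⇒ m₂ = 1186.8750/8 = 148.35938
Σ(xᵢ − x̄)³ = 28632.0938 ⇒ m₃ = 28632.0938/8 = 3579.01172
m₂^(3/2) = 148.35938^(1.5) = 1807.05967
g_1 = m₃ / m₂^(3/2) = 3579.01172 / 1807.05967 ≈ 1.981

1.981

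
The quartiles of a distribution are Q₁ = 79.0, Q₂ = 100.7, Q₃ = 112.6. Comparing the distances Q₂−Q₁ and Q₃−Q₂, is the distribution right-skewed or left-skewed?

left-skewed

Q₂ − Q₁ = 21.7;  Q₃ − Q₂ = 11.9
Q₂ − Q₁ > Q₃ − Q₂ ⇒ the lower half is more spread out ⇒ left-skewed.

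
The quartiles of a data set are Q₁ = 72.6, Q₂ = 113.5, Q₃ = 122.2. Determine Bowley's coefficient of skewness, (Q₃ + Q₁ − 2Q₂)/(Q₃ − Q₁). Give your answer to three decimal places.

-0.649

numerator: Q₃ + Q₁ − 2Q₂ = 122.2 + 72.6 − 2×113.5 = -32.2000
denominator: Q₃ − Q₁ = 122.2 − 72.6 = 49.6000
Bowley skewness = -32.2000 / 49.6000 ≈ -0.649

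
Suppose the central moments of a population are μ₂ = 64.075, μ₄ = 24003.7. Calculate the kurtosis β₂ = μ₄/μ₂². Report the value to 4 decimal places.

μ₂² = 64.075² = 4105.60563
μ₄/μ₂² = 24003.7 / 4105.60563 = 5.84657
β₂ ≈ 5.8466

5.8466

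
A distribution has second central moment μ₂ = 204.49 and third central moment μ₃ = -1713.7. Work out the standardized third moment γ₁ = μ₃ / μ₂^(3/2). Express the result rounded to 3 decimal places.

σ = √μ₂ = √204.49 = 14.30000
σ³ = μ₂^(3/2) = 2924.20700
γ₁ = μ₃/σ³ = -1713.7 / 2924.20700 ≈ -0.586

-0.586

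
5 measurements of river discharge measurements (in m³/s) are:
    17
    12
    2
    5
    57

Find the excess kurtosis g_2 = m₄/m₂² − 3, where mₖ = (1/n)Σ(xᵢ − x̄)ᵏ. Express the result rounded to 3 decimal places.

-0.088

x̄ = 18.6000
Σ(xᵢ − x̄)² = 1981.2000 ⇒ m₂ = 396.24000
Σ(xᵢ − x̄)⁴ = 2286374.7360 ⇒ m₄ = 457274.94720
m₂² = 157006.13760
g_2 = m₄/m₂² − 3 = 2.91247 − 3 ≈ -0.088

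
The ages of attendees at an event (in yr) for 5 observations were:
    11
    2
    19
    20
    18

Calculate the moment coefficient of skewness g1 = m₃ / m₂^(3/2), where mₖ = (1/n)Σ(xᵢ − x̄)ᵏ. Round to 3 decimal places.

-0.865

x̄ = (11 + 2 + 19 + 20 + 18) / 5 = 14.0000
deviations (xᵢ − x̄): -3.0000, -12.0000, 5.0000, 6.0000, 4.0000
Σ(xᵢ − x̄)² = 230.0000 ⇒ m₂ = 230.0000/5 = 46.00000
Σ(xᵢ − x̄)³ = -1350.0000 ⇒ m₃ = -1350.0000/5 = -270.00000
m₂^(3/2) = 46.00000^(1.5) = 311.98718
g1 = m₃ / m₂^(3/2) = -270.00000 / 311.98718 ≈ -0.865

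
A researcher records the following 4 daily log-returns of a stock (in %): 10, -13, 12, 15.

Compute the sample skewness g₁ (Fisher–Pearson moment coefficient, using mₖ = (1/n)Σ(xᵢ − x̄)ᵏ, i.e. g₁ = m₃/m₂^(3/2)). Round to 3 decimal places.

-1.066

x̄ = (10 - 13 + 12 + 15) / 4 = 6.0000
deviations (xᵢ − x̄): 4.0000, -19.0000, 6.0000, 9.0000
Σ(xᵢ − x̄)² = 494.0000 ⇒ m₂ = 494.0000/4 = 123.50000
Σ(xᵢ − x̄)³ = -5850.0000 ⇒ m₃ = -5850.0000/4 = -1462.50000
m₂^(3/2) = 123.50000^(1.5) = 1372.46234
g₁ = m₃ / m₂^(3/2) = -1462.50000 / 1372.46234 ≈ -1.066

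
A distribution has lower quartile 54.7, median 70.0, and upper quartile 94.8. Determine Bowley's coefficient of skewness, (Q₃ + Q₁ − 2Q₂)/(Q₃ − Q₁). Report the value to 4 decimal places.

0.2369

numerator: Q₃ + Q₁ − 2Q₂ = 94.8 + 54.7 − 2×70.0 = 9.5000
denominator: Q₃ − Q₁ = 94.8 − 54.7 = 40.1000
Bowley skewness = 9.5000 / 40.1000 ≈ 0.2369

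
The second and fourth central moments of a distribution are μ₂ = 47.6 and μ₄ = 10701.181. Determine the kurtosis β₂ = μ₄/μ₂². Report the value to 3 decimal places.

μ₂² = 47.6² = 2265.76000
μ₄/μ₂² = 10701.181 / 2265.76000 = 4.72300
β₂ ≈ 4.723

4.723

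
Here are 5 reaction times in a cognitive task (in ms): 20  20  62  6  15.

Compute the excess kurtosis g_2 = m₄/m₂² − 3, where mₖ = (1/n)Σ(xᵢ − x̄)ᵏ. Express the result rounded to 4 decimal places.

-0.0470

x̄ = 24.6000
Σ(xᵢ − x̄)² = 1879.2000 ⇒ m₂ = 375.84000
Σ(xᵢ − x̄)⁴ = 2085606.8160 ⇒ m₄ = 417121.36320
m₂² = 141255.70560
g_2 = m₄/m₂² − 3 = 2.95295 − 3 ≈ -0.0470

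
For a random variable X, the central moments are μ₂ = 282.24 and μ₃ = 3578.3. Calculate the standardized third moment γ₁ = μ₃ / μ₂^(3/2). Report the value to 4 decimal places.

σ = √μ₂ = √282.24 = 16.80000
σ³ = μ₂^(3/2) = 4741.63200
γ₁ = μ₃/σ³ = 3578.3 / 4741.63200 ≈ 0.7547

0.7547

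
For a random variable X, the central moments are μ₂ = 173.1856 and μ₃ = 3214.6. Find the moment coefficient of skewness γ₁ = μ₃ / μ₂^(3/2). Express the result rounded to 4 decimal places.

σ = √μ₂ = √173.1856 = 13.16000
σ³ = μ₂^(3/2) = 2279.12250
γ₁ = μ₃/σ³ = 3214.6 / 2279.12250 ≈ 1.4105

1.4105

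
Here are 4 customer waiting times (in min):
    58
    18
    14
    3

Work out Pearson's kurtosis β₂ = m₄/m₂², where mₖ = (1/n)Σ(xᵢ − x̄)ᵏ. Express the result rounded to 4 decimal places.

2.1825

x̄ = 23.2500
Σ(xᵢ − x̄)² = 1730.7500 ⇒ m₂ = 432.68750
Σ(xᵢ − x̄)⁴ = 1634439.0781 ⇒ m₄ = 408609.76953
m₂² = 187218.47266
β₂ = m₄/m₂² = 408609.76953 / 187218.47266 ≈ 2.1825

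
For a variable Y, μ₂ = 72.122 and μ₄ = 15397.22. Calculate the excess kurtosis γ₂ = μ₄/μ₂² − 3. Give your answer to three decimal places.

μ₂² = 72.122² = 5201.58288
μ₄/μ₂² = 15397.22 / 5201.58288 = 2.96010
γ₂ = 2.96010 − 3 ≈ -0.040

-0.040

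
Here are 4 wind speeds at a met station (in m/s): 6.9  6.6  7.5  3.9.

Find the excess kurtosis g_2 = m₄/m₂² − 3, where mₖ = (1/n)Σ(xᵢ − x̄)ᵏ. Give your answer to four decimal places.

-0.7936

x̄ = 6.2250
Σ(xᵢ − x̄)² = 7.6275 ⇒ m₂ = 1.90688
Σ(xᵢ − x̄)⁴ = 32.0908 ⇒ m₄ = 8.02270
m₂² = 3.63617
g_2 = m₄/m₂² − 3 = 2.20636 − 3 ≈ -0.7936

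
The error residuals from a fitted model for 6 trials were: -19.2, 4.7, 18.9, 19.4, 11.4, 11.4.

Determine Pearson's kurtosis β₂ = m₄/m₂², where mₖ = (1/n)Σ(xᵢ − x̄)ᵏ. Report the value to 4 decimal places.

3.2319

x̄ = 7.7667
Σ(xᵢ − x̄)² = 1022.2933 ⇒ m₂ = 170.38222
Σ(xᵢ − x̄)⁴ = 562937.7280 ⇒ m₄ = 93822.95467
m₂² = 29030.10165
β₂ = m₄/m₂² = 93822.95467 / 29030.10165 ≈ 3.2319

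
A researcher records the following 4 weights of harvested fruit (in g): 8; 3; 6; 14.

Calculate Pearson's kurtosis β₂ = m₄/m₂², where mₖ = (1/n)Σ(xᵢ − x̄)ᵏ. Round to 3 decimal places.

x̄ = 7.7500
Σ(xᵢ − x̄)² = 64.7500 ⇒ m₂ = 16.18750
Σ(xᵢ − x̄)⁴ = 2044.3281 ⇒ m₄ = 511.08203
m₂² = 262.03516
β₂ = m₄/m₂² = 511.08203 / 262.03516 ≈ 1.950

1.950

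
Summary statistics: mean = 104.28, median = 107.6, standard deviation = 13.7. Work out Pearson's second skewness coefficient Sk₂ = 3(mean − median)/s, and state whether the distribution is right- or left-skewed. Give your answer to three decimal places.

Sk₂ = 3(104.28 − 107.6) / 13.7 = 3 × -3.3200 / 13.7
    = -9.9600 / 13.7 ≈ -0.727
Sk₂ < 0 ⇒ mean < median ⇒ left-skewed (negative skew).

-0.727, left-skewed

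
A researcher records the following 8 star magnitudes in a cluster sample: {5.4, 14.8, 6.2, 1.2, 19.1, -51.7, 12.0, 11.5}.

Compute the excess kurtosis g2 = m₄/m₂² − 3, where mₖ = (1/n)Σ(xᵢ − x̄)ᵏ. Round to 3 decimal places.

2.450

x̄ = 2.3125
Σ(xᵢ − x̄)² = 3559.2488 ⇒ m₂ = 444.90609
Σ(xᵢ − x̄)⁴ = 8630924.3400 ⇒ m₄ = 1078865.54251
m₂² = 197941.43226
g2 = m₄/m₂² − 3 = 5.45043 − 3 ≈ 2.450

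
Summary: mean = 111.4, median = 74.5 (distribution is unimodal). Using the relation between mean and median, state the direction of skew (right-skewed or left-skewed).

mean − median = 111.4 − 74.5 = 36.9
mean > median ⇒ the longer tail is on the right ⇒ right-skewed (positively skewed).

right-skewed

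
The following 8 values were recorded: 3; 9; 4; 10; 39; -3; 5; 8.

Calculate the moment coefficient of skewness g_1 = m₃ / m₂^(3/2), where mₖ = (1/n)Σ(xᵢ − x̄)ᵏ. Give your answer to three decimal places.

1.777

x̄ = (3 + 9 + 4 + 10 + 39 - 3 + 5 + 8) / 8 = 9.3750
deviations (xᵢ − x̄): -6.3750, -0.3750, -5.3750, 0.6250, 29.6250, -12.3750, -4.3750, -1.3750
Σ(xᵢ − x̄)² = 1121.8750 ⇒ m₂ = 1121.8750/8 = 140.23438
Σ(xᵢ − x̄)³ = 23604.4688 ⇒ m₃ = 23604.4688/8 = 2950.55859
m₂^(3/2) = 140.23438^(1.5) = 1660.66382
g_1 = m₃ / m₂^(3/2) = 2950.55859 / 1660.66382 ≈ 1.777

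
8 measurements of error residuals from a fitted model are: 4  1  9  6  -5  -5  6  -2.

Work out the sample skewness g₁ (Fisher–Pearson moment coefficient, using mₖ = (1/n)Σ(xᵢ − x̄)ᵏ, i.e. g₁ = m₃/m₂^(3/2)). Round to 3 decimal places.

-0.123

x̄ = (4 + 1 + 9 + 6 - 5 - 5 + 6 - 2) / 8 = 1.7500
deviations (xᵢ − x̄): 2.2500, -0.7500, 7.2500, 4.2500, -6.7500, -6.7500, 4.2500, -3.7500
Σ(xᵢ − x̄)² = 199.5000 ⇒ m₂ = 199.5000/8 = 24.93750
Σ(xᵢ − x̄)³ = -122.2500 ⇒ m₃ = -122.2500/8 = -15.28125
m₂^(3/2) = 24.93750^(1.5) = 124.53154
g₁ = m₃ / m₂^(3/2) = -15.28125 / 124.53154 ≈ -0.123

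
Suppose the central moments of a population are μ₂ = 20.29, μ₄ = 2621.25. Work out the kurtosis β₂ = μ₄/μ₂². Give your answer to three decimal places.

6.367

μ₂² = 20.29² = 411.68410
μ₄/μ₂² = 2621.25 / 411.68410 = 6.36714
β₂ ≈ 6.367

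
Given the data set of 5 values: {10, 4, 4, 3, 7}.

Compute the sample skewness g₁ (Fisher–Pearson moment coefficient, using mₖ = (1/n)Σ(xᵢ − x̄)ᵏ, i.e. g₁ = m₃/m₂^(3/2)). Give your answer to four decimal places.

x̄ = (10 + 4 + 4 + 3 + 7) / 5 = 5.6000
deviations (xᵢ − x̄): 4.4000, -1.6000, -1.6000, -2.6000, 1.4000
Σ(xᵢ − x̄)² = 33.2000 ⇒ m₂ = 33.2000/5 = 6.64000
Σ(xᵢ − x̄)³ = 62.1600 ⇒ m₃ = 62.1600/5 = 12.43200
m₂^(3/2) = 6.64000^(1.5) = 17.11008
g₁ = m₃ / m₂^(3/2) = 12.43200 / 17.11008 ≈ 0.7266

0.7266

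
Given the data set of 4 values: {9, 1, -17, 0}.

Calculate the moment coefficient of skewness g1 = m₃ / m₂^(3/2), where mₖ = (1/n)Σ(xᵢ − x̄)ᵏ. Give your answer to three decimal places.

x̄ = (9 + 1 - 17 + 0) / 4 = -1.7500
deviations (xᵢ − x̄): 10.7500, 2.7500, -15.2500, 1.7500
Σ(xᵢ − x̄)² = 358.7500 ⇒ m₂ = 358.7500/4 = 89.68750
Σ(xᵢ − x̄)³ = -2278.1250 ⇒ m₃ = -2278.1250/4 = -569.53125
m₂^(3/2) = 89.68750^(1.5) = 849.37188
g1 = m₃ / m₂^(3/2) = -569.53125 / 849.37188 ≈ -0.671

-0.671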